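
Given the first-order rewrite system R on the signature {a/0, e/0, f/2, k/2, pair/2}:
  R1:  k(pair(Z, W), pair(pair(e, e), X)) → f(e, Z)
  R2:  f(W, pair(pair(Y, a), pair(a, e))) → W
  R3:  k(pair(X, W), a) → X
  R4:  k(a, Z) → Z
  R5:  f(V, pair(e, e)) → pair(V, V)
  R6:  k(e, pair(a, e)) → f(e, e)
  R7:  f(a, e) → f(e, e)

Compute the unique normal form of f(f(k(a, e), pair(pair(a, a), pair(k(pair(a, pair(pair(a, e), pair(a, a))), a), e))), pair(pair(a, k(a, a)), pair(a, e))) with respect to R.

e

1. f(f(k(a, e), pair(pair(a, a), pair(k(pair(a, pair(pair(a, e), pair(a, a))), a), e))), pair(pair(a, k(a, a)), pair(a, e)))  →  f(f(e, pair(pair(a, a), pair(k(pair(a, pair(pair(a, e), pair(a, a))), a), e))), pair(pair(a, k(a, a)), pair(a, e)))   [R4 at 1.1]
2. f(f(e, pair(pair(a, a), pair(k(pair(a, pair(pair(a, e), pair(a, a))), a), e))), pair(pair(a, k(a, a)), pair(a, e)))  →  f(f(e, pair(pair(a, a), pair(a, e))), pair(pair(a, k(a, a)), pair(a, e)))   [R3 at 1.2.2.1]
3. f(f(e, pair(pair(a, a), pair(a, e))), pair(pair(a, k(a, a)), pair(a, e)))  →  f(e, pair(pair(a, k(a, a)), pair(a, e)))   [R2 at 1]
4. f(e, pair(pair(a, k(a, a)), pair(a, e)))  →  f(e, pair(pair(a, a), pair(a, e)))   [R4 at 2.1.2]
5. f(e, pair(pair(a, a), pair(a, e)))  →  e   [R2 at ε]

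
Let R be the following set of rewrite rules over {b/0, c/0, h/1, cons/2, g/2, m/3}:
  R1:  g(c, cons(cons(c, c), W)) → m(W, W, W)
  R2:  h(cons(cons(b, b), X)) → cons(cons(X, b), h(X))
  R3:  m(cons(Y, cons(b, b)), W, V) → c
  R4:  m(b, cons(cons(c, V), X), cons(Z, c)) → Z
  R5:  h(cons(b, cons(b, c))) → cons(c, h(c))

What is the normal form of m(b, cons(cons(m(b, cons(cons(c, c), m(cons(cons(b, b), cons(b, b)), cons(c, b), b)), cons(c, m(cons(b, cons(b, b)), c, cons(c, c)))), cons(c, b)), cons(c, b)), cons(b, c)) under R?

1. m(b, cons(cons(m(b, cons(cons(c, c), m(cons(cons(b, b), cons(b, b)), cons(c, b), b)), cons(c, m(cons(b, cons(b, b)), c, cons(c, c)))), cons(c, b)), cons(c, b)), cons(b, c))  →  m(b, cons(cons(m(b, cons(cons(c, c), c), cons(c, m(cons(b, cons(b, b)), c, cons(c, c)))), cons(c, b)), cons(c, b)), cons(b, c))   [R3 at 2.1.1.2.2]
2. m(b, cons(cons(m(b, cons(cons(c, c), c), cons(c, m(cons(b, cons(b, b)), c, cons(c, c)))), cons(c, b)), cons(c, b)), cons(b, c))  →  m(b, cons(cons(m(b, cons(cons(c, c), c), cons(c, c)), cons(c, b)), cons(c, b)), cons(b, c))   [R3 at 2.1.1.3.2]
3. m(b, cons(cons(m(b, cons(cons(c, c), c), cons(c, c)), cons(c, b)), cons(c, b)), cons(b, c))  →  m(b, cons(cons(c, cons(c, b)), cons(c, b)), cons(b, c))   [R4 at 2.1.1]
4. m(b, cons(cons(c, cons(c, b)), cons(c, b)), cons(b, c))  →  b   [R4 at ε]

b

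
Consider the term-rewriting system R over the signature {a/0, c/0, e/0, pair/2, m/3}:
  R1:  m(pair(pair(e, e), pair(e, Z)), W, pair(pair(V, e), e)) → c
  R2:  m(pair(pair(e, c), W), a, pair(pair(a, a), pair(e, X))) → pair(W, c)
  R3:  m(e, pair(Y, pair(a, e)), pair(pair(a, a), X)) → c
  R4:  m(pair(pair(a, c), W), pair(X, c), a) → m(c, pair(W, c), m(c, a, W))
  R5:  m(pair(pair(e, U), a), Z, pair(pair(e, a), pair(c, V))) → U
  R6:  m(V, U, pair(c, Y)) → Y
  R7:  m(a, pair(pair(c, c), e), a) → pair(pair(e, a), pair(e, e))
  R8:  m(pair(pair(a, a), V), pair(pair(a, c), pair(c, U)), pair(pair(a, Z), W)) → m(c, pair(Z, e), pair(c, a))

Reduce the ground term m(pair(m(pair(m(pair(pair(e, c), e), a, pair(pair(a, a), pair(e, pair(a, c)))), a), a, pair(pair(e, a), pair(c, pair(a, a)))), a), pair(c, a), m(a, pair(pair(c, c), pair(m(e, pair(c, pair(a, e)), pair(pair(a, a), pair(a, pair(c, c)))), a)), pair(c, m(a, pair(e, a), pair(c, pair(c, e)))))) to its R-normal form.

e

1. m(pair(m(pair(m(pair(pair(e, c), e), a, pair(pair(a, a), pair(e, pair(a, c)))), a), a, pair(pair(e, a), pair(c, pair(a, a)))), a), pair(c, a), m(a, pair(pair(c, c), pair(m(e, pair(c, pair(a, e)), pair(pair(a, a), pair(a, pair(c, c)))), a)), pair(c, m(a, pair(e, a), pair(c, pair(c, e))))))  →  m(pair(m(pair(pair(e, c), a), a, pair(pair(e, a), pair(c, pair(a, a)))), a), pair(c, a), m(a, pair(pair(c, c), pair(m(e, pair(c, pair(a, e)), pair(pair(a, a), pair(a, pair(c, c)))), a)), pair(c, m(a, pair(e, a), pair(c, pair(c, e))))))   [R2 at 1.1.1.1]
2. m(pair(m(pair(pair(e, c), a), a, pair(pair(e, a), pair(c, pair(a, a)))), a), pair(c, a), m(a, pair(pair(c, c), pair(m(e, pair(c, pair(a, e)), pair(pair(a, a), pair(a, pair(c, c)))), a)), pair(c, m(a, pair(e, a), pair(c, pair(c, e))))))  →  m(pair(c, a), pair(c, a), m(a, pair(pair(c, c), pair(m(e, pair(c, pair(a, e)), pair(pair(a, a), pair(a, pair(c, c)))), a)), pair(c, m(a, pair(e, a), pair(c, pair(c, e))))))   [R5 at 1.1]
3. m(pair(c, a), pair(c, a), m(a, pair(pair(c, c), pair(m(e, pair(c, pair(a, e)), pair(pair(a, a), pair(a, pair(c, c)))), a)), pair(c, m(a, pair(e, a), pair(c, pair(c, e))))))  →  m(pair(c, a), pair(c, a), m(a, pair(e, a), pair(c, pair(c, e))))   [R6 at 3]
4. m(pair(c, a), pair(c, a), m(a, pair(e, a), pair(c, pair(c, e))))  →  m(pair(c, a), pair(c, a), pair(c, e))   [R6 at 3]
5. m(pair(c, a), pair(c, a), pair(c, e))  →  e   [R6 at ε]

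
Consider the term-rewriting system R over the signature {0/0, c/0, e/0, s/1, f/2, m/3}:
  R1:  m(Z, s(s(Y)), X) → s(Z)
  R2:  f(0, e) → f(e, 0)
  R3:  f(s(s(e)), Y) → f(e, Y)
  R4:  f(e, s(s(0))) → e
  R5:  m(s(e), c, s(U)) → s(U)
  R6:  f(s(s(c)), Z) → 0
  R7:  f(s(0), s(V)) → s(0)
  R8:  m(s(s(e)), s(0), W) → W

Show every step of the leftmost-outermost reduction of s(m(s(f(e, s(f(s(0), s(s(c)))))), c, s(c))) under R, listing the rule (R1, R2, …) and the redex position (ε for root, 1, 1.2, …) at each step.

1. s(m(s(f(e, s(f(s(0), s(s(c)))))), c, s(c)))  →  s(m(s(f(e, s(s(0)))), c, s(c)))   [R7 at 1.1.1.2.1]
2. s(m(s(f(e, s(s(0)))), c, s(c)))  →  s(m(s(e), c, s(c)))   [R4 at 1.1.1]
3. s(m(s(e), c, s(c)))  →  s(s(c))   [R5 at 1]

s(s(c))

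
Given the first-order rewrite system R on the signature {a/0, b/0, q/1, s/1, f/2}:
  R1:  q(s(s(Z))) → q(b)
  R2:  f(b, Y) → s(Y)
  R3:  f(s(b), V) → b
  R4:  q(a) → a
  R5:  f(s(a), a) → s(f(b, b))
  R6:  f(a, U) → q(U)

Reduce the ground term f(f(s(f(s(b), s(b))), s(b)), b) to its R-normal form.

s(b)

1. f(f(s(f(s(b), s(b))), s(b)), b)  →  f(f(s(b), s(b)), b)   [R3 at 1.1.1]
2. f(f(s(b), s(b)), b)  →  f(b, b)   [R3 at 1]
3. f(b, b)  →  s(b)   [R2 at ε]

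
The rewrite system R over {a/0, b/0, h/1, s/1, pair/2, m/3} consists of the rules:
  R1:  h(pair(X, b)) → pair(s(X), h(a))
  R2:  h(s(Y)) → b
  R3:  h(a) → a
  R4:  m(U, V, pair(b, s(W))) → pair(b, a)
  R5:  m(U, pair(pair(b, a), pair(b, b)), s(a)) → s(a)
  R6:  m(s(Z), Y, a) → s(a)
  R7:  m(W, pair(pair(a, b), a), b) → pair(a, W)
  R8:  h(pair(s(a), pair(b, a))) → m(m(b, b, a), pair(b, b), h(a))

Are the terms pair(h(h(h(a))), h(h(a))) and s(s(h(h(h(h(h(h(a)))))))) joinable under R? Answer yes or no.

Reduce t₁ = pair(h(h(h(a))), h(h(a))):
1. pair(h(h(h(a))), h(h(a)))  →  pair(h(h(a)), h(h(a)))   [R3 at 1.1.1]
2. pair(h(h(a)), h(h(a)))  →  pair(h(a), h(h(a)))   [R3 at 1.1]
3. pair(h(a), h(h(a)))  →  pair(a, h(h(a)))   [R3 at 1]
4. pair(a, h(h(a)))  →  pair(a, h(a))   [R3 at 2.1]
5. pair(a, h(a))  →  pair(a, a)   [R3 at 2]

Reduce t₂ = s(s(h(h(h(h(h(h(a)))))))):
1. s(s(h(h(h(h(h(h(a))))))))  →  s(s(h(h(h(h(h(a)))))))   [R3 at 1.1.1.1.1.1.1]
2. s(s(h(h(h(h(h(a)))))))  →  s(s(h(h(h(h(a))))))   [R3 at 1.1.1.1.1.1]
3. s(s(h(h(h(h(a))))))  →  s(s(h(h(h(a)))))   [R3 at 1.1.1.1.1]
4. s(s(h(h(h(a)))))  →  s(s(h(h(a))))   [R3 at 1.1.1.1]
5. s(s(h(h(a))))  →  s(s(h(a)))   [R3 at 1.1.1]
6. s(s(h(a)))  →  s(s(a))   [R3 at 1.1]

no — NF(t₁) = pair(a, a), NF(t₂) = s(s(a))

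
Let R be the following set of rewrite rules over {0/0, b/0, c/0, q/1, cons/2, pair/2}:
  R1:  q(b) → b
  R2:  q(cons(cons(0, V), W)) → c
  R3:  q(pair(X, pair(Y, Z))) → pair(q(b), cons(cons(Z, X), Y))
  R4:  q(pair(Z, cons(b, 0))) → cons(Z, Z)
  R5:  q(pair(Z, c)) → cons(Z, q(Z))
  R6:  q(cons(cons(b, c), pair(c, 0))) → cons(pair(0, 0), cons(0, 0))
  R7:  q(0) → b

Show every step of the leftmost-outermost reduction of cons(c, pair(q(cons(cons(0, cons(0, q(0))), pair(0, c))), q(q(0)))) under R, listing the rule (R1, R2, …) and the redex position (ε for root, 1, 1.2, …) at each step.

cons(c, pair(c, b))

1. cons(c, pair(q(cons(cons(0, cons(0, q(0))), pair(0, c))), q(q(0))))  →  cons(c, pair(c, q(q(0))))   [R2 at 2.1]
2. cons(c, pair(c, q(q(0))))  →  cons(c, pair(c, q(b)))   [R7 at 2.2.1]
3. cons(c, pair(c, q(b)))  →  cons(c, pair(c, b))   [R1 at 2.2]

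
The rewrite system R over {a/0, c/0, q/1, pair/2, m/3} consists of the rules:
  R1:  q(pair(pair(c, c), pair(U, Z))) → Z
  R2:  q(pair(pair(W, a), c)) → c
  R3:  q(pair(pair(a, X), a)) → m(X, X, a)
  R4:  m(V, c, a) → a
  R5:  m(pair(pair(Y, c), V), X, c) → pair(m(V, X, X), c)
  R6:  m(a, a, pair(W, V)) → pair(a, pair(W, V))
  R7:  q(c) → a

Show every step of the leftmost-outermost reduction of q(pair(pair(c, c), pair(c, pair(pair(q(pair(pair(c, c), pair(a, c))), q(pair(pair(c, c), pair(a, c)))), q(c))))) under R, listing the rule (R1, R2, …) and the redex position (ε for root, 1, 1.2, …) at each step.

pair(pair(c, c), a)

1. q(pair(pair(c, c), pair(c, pair(pair(q(pair(pair(c, c), pair(a, c))), q(pair(pair(c, c), pair(a, c)))), q(c)))))  →  pair(pair(q(pair(pair(c, c), pair(a, c))), q(pair(pair(c, c), pair(a, c)))), q(c))   [R1 at ε]
2. pair(pair(q(pair(pair(c, c), pair(a, c))), q(pair(pair(c, c), pair(a, c)))), q(c))  →  pair(pair(c, q(pair(pair(c, c), pair(a, c)))), q(c))   [R1 at 1.1]
3. pair(pair(c, q(pair(pair(c, c), pair(a, c)))), q(c))  →  pair(pair(c, c), q(c))   [R1 at 1.2]
4. pair(pair(c, c), q(c))  →  pair(pair(c, c), a)   [R7 at 2]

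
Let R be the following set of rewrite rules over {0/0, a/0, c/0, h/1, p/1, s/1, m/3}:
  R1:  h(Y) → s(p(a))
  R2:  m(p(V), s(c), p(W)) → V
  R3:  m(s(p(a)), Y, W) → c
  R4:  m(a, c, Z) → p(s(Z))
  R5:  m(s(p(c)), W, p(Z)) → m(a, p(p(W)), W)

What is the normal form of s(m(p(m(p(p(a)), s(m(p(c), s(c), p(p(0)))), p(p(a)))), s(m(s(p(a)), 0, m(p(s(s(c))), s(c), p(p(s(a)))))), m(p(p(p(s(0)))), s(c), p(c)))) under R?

s(p(a))

1. s(m(p(m(p(p(a)), s(m(p(c), s(c), p(p(0)))), p(p(a)))), s(m(s(p(a)), 0, m(p(s(s(c))), s(c), p(p(s(a)))))), m(p(p(p(s(0)))), s(c), p(c))))  →  s(m(p(m(p(p(a)), s(c), p(p(a)))), s(m(s(p(a)), 0, m(p(s(s(c))), s(c), p(p(s(a)))))), m(p(p(p(s(0)))), s(c), p(c))))   [R2 at 1.1.1.2.1]
2. s(m(p(m(p(p(a)), s(c), p(p(a)))), s(m(s(p(a)), 0, m(p(s(s(c))), s(c), p(p(s(a)))))), m(p(p(p(s(0)))), s(c), p(c))))  →  s(m(p(p(a)), s(m(s(p(a)), 0, m(p(s(s(c))), s(c), p(p(s(a)))))), m(p(p(p(s(0)))), s(c), p(c))))   [R2 at 1.1.1]
3. s(m(p(p(a)), s(m(s(p(a)), 0, m(p(s(s(c))), s(c), p(p(s(a)))))), m(p(p(p(s(0)))), s(c), p(c))))  →  s(m(p(p(a)), s(c), m(p(p(p(s(0)))), s(c), p(c))))   [R3 at 1.2.1]
4. s(m(p(p(a)), s(c), m(p(p(p(s(0)))), s(c), p(c))))  →  s(m(p(p(a)), s(c), p(p(s(0)))))   [R2 at 1.3]
5. s(m(p(p(a)), s(c), p(p(s(0)))))  →  s(p(a))   [R2 at 1]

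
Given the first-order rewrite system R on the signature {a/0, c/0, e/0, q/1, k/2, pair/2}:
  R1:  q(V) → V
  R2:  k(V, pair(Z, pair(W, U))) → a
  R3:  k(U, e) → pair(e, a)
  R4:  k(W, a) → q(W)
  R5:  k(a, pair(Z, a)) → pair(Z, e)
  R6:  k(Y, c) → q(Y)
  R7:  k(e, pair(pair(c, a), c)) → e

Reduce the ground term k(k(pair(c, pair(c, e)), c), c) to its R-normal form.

pair(c, pair(c, e))

1. k(k(pair(c, pair(c, e)), c), c)  →  q(k(pair(c, pair(c, e)), c))   [R6 at ε]
2. q(k(pair(c, pair(c, e)), c))  →  k(pair(c, pair(c, e)), c)   [R1 at ε]
3. k(pair(c, pair(c, e)), c)  →  q(pair(c, pair(c, e)))   [R6 at ε]
4. q(pair(c, pair(c, e)))  →  pair(c, pair(c, e))   [R1 at ε]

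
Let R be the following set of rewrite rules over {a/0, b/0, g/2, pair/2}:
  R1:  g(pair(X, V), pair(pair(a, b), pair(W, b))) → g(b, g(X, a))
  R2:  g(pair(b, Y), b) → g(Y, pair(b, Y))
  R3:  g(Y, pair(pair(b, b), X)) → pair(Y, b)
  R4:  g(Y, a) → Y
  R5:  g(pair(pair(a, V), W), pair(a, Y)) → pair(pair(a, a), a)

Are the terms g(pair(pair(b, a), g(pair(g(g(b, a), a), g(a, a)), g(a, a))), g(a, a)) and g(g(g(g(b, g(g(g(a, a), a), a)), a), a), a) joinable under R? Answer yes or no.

no — NF(t₁) = pair(pair(b, a), pair(b, a)), NF(t₂) = b

Reduce t₁ = g(pair(pair(b, a), g(pair(g(g(b, a), a), g(a, a)), g(a, a))), g(a, a)):
1. g(pair(pair(b, a), g(pair(g(g(b, a), a), g(a, a)), g(a, a))), g(a, a))  →  g(pair(pair(b, a), g(pair(g(b, a), g(a, a)), g(a, a))), g(a, a))   [R4 at 1.2.1.1]
2. g(pair(pair(b, a), g(pair(g(b, a), g(a, a)), g(a, a))), g(a, a))  →  g(pair(pair(b, a), g(pair(b, g(a, a)), g(a, a))), g(a, a))   [R4 at 1.2.1.1]
3. g(pair(pair(b, a), g(pair(b, g(a, a)), g(a, a))), g(a, a))  →  g(pair(pair(b, a), g(pair(b, a), g(a, a))), g(a, a))   [R4 at 1.2.1.2]
4. g(pair(pair(b, a), g(pair(b, a), g(a, a))), g(a, a))  →  g(pair(pair(b, a), g(pair(b, a), a)), g(a, a))   [R4 at 1.2.2]
5. g(pair(pair(b, a), g(pair(b, a), a)), g(a, a))  →  g(pair(pair(b, a), pair(b, a)), g(a, a))   [R4 at 1.2]
6. g(pair(pair(b, a), pair(b, a)), g(a, a))  →  g(pair(pair(b, a), pair(b, a)), a)   [R4 at 2]
7. g(pair(pair(b, a), pair(b, a)), a)  →  pair(pair(b, a), pair(b, a))   [R4 at ε]

Reduce t₂ = g(g(g(g(b, g(g(g(a, a), a), a)), a), a), a):
1. g(g(g(g(b, g(g(g(a, a), a), a)), a), a), a)  →  g(g(g(b, g(g(g(a, a), a), a)), a), a)   [R4 at ε]
2. g(g(g(b, g(g(g(a, a), a), a)), a), a)  →  g(g(b, g(g(g(a, a), a), a)), a)   [R4 at ε]
3. g(g(b, g(g(g(a, a), a), a)), a)  →  g(b, g(g(g(a, a), a), a))   [R4 at ε]
4. g(b, g(g(g(a, a), a), a))  →  g(b, g(g(a, a), a))   [R4 at 2]
5. g(b, g(g(a, a), a))  →  g(b, g(a, a))   [R4 at 2]
6. g(b, g(a, a))  →  g(b, a)   [R4 at 2]
7. g(b, a)  →  b   [R4 at ε]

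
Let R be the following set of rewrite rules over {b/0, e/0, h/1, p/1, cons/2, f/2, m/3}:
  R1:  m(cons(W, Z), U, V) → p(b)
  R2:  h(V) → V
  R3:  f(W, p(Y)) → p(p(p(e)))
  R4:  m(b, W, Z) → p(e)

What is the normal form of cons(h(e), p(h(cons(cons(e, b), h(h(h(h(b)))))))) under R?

cons(e, p(cons(cons(e, b), b)))

1. cons(h(e), p(h(cons(cons(e, b), h(h(h(h(b))))))))  →  cons(e, p(h(cons(cons(e, b), h(h(h(h(b))))))))   [R2 at 1]
2. cons(e, p(h(cons(cons(e, b), h(h(h(h(b))))))))  →  cons(e, p(cons(cons(e, b), h(h(h(h(b)))))))   [R2 at 2.1]
3. cons(e, p(cons(cons(e, b), h(h(h(h(b)))))))  →  cons(e, p(cons(cons(e, b), h(h(h(b))))))   [R2 at 2.1.2]
4. cons(e, p(cons(cons(e, b), h(h(h(b))))))  →  cons(e, p(cons(cons(e, b), h(h(b)))))   [R2 at 2.1.2]
5. cons(e, p(cons(cons(e, b), h(h(b)))))  →  cons(e, p(cons(cons(e, b), h(b))))   [R2 at 2.1.2]
6. cons(e, p(cons(cons(e, b), h(b))))  →  cons(e, p(cons(cons(e, b), b)))   [R2 at 2.1.2]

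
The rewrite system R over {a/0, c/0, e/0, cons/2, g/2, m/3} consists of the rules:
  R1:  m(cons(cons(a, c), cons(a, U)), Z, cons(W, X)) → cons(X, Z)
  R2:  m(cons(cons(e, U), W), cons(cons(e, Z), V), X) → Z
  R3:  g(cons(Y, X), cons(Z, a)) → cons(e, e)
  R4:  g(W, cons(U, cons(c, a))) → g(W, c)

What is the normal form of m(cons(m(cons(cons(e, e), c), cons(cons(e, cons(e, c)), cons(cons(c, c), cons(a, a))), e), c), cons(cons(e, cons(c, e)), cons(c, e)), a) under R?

cons(c, e)

1. m(cons(m(cons(cons(e, e), c), cons(cons(e, cons(e, c)), cons(cons(c, c), cons(a, a))), e), c), cons(cons(e, cons(c, e)), cons(c, e)), a)  →  m(cons(cons(e, c), c), cons(cons(e, cons(c, e)), cons(c, e)), a)   [R2 at 1.1]
2. m(cons(cons(e, c), c), cons(cons(e, cons(c, e)), cons(c, e)), a)  →  cons(c, e)   [R2 at ε]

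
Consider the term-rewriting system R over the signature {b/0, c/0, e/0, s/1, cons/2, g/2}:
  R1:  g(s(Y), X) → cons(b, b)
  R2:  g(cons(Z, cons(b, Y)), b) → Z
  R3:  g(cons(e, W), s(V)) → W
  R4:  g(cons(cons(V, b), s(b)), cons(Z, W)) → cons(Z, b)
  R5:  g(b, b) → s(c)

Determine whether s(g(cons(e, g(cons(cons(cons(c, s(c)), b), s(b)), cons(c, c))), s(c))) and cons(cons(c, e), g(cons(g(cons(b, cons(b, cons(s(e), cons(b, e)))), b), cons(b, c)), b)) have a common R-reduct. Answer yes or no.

no — NF(t₁) = s(cons(c, b)), NF(t₂) = cons(cons(c, e), b)

Reduce t₁ = s(g(cons(e, g(cons(cons(cons(c, s(c)), b), s(b)), cons(c, c))), s(c))):
1. s(g(cons(e, g(cons(cons(cons(c, s(c)), b), s(b)), cons(c, c))), s(c)))  →  s(g(cons(cons(cons(c, s(c)), b), s(b)), cons(c, c)))   [R3 at 1]
2. s(g(cons(cons(cons(c, s(c)), b), s(b)), cons(c, c)))  →  s(cons(c, b))   [R4 at 1]

Reduce t₂ = cons(cons(c, e), g(cons(g(cons(b, cons(b, cons(s(e), cons(b, e)))), b), cons(b, c)), b)):
1. cons(cons(c, e), g(cons(g(cons(b, cons(b, cons(s(e), cons(b, e)))), b), cons(b, c)), b))  →  cons(cons(c, e), g(cons(b, cons(b, cons(s(e), cons(b, e)))), b))   [R2 at 2]
2. cons(cons(c, e), g(cons(b, cons(b, cons(s(e), cons(b, e)))), b))  →  cons(cons(c, e), b)   [R2 at 2]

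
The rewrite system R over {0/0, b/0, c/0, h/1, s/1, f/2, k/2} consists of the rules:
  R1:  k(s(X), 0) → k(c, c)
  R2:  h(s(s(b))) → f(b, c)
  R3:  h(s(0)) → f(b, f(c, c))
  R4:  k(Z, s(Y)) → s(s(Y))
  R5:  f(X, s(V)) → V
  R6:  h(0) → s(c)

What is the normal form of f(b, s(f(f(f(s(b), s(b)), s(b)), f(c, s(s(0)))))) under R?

0

1. f(b, s(f(f(f(s(b), s(b)), s(b)), f(c, s(s(0))))))  →  f(f(f(s(b), s(b)), s(b)), f(c, s(s(0))))   [R5 at ε]
2. f(f(f(s(b), s(b)), s(b)), f(c, s(s(0))))  →  f(b, f(c, s(s(0))))   [R5 at 1]
3. f(b, f(c, s(s(0))))  →  f(b, s(0))   [R5 at 2]
4. f(b, s(0))  →  0   [R5 at ε]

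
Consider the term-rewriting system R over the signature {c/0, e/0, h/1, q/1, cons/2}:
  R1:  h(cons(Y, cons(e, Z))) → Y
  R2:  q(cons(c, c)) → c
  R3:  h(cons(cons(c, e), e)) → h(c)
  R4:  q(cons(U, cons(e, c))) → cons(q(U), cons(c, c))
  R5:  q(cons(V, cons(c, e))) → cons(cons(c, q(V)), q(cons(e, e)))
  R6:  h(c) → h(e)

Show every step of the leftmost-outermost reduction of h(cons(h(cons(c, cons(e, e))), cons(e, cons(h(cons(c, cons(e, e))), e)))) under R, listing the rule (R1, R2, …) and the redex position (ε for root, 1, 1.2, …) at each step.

1. h(cons(h(cons(c, cons(e, e))), cons(e, cons(h(cons(c, cons(e, e))), e))))  →  h(cons(c, cons(e, e)))   [R1 at ε]
2. h(cons(c, cons(e, e)))  →  c   [R1 at ε]

c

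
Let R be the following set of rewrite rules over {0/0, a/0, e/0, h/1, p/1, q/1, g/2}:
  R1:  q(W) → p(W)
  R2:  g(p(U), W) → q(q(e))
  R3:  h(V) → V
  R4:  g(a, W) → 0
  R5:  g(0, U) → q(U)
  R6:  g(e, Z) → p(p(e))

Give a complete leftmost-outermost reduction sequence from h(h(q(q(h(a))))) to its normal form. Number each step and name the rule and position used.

p(p(a))

1. h(h(q(q(h(a)))))  →  h(q(q(h(a))))   [R3 at ε]
2. h(q(q(h(a))))  →  q(q(h(a)))   [R3 at ε]
3. q(q(h(a)))  →  p(q(h(a)))   [R1 at ε]
4. p(q(h(a)))  →  p(p(h(a)))   [R1 at 1]
5. p(p(h(a)))  →  p(p(a))   [R3 at 1.1]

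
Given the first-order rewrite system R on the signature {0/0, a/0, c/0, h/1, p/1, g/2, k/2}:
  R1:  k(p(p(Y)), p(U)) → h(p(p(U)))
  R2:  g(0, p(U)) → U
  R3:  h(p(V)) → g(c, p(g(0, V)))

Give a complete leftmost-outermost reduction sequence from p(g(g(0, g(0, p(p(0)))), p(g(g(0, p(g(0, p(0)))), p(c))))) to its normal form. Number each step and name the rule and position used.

p(c)

1. p(g(g(0, g(0, p(p(0)))), p(g(g(0, p(g(0, p(0)))), p(c)))))  →  p(g(g(0, p(0)), p(g(g(0, p(g(0, p(0)))), p(c)))))   [R2 at 1.1.2]
2. p(g(g(0, p(0)), p(g(g(0, p(g(0, p(0)))), p(c)))))  →  p(g(0, p(g(g(0, p(g(0, p(0)))), p(c)))))   [R2 at 1.1]
3. p(g(0, p(g(g(0, p(g(0, p(0)))), p(c)))))  →  p(g(g(0, p(g(0, p(0)))), p(c)))   [R2 at 1]
4. p(g(g(0, p(g(0, p(0)))), p(c)))  →  p(g(g(0, p(0)), p(c)))   [R2 at 1.1]
5. p(g(g(0, p(0)), p(c)))  →  p(g(0, p(c)))   [R2 at 1.1]
6. p(g(0, p(c)))  →  p(c)   [R2 at 1]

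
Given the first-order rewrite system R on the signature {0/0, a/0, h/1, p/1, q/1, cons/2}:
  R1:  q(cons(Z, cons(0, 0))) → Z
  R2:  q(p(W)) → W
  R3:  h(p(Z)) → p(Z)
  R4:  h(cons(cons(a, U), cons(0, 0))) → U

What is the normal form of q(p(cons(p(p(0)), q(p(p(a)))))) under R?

cons(p(p(0)), p(a))

1. q(p(cons(p(p(0)), q(p(p(a))))))  →  cons(p(p(0)), q(p(p(a))))   [R2 at ε]
2. cons(p(p(0)), q(p(p(a))))  →  cons(p(p(0)), p(a))   [R2 at 2]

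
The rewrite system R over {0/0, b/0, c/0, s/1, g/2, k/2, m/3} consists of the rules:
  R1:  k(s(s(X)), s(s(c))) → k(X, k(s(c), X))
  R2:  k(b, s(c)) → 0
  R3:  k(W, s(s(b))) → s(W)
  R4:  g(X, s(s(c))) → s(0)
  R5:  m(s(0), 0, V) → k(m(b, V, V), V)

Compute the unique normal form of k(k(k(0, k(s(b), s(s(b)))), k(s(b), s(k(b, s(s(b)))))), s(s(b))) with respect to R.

1. k(k(k(0, k(s(b), s(s(b)))), k(s(b), s(k(b, s(s(b)))))), s(s(b)))  →  s(k(k(0, k(s(b), s(s(b)))), k(s(b), s(k(b, s(s(b)))))))   [R3 at ε]
2. s(k(k(0, k(s(b), s(s(b)))), k(s(b), s(k(b, s(s(b)))))))  →  s(k(k(0, s(s(b))), k(s(b), s(k(b, s(s(b)))))))   [R3 at 1.1.2]
3. s(k(k(0, s(s(b))), k(s(b), s(k(b, s(s(b)))))))  →  s(k(s(0), k(s(b), s(k(b, s(s(b)))))))   [R3 at 1.1]
4. s(k(s(0), k(s(b), s(k(b, s(s(b)))))))  →  s(k(s(0), k(s(b), s(s(b)))))   [R3 at 1.2.2.1]
5. s(k(s(0), k(s(b), s(s(b)))))  →  s(k(s(0), s(s(b))))   [R3 at 1.2]
6. s(k(s(0), s(s(b))))  →  s(s(s(0)))   [R3 at 1]

s(s(s(0)))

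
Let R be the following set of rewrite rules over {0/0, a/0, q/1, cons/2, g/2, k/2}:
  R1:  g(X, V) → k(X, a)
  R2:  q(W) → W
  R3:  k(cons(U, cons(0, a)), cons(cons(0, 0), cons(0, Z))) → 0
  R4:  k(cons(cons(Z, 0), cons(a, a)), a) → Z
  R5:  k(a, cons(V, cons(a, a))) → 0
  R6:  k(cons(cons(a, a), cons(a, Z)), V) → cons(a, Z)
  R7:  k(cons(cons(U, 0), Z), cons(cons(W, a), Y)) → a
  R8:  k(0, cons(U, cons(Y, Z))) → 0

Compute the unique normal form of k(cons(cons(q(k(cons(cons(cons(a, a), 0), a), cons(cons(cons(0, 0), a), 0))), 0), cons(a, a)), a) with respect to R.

a

1. k(cons(cons(q(k(cons(cons(cons(a, a), 0), a), cons(cons(cons(0, 0), a), 0))), 0), cons(a, a)), a)  →  q(k(cons(cons(cons(a, a), 0), a), cons(cons(cons(0, 0), a), 0)))   [R4 at ε]
2. q(k(cons(cons(cons(a, a), 0), a), cons(cons(cons(0, 0), a), 0)))  →  k(cons(cons(cons(a, a), 0), a), cons(cons(cons(0, 0), a), 0))   [R2 at ε]
3. k(cons(cons(cons(a, a), 0), a), cons(cons(cons(0, 0), a), 0))  →  a   [R7 at ε]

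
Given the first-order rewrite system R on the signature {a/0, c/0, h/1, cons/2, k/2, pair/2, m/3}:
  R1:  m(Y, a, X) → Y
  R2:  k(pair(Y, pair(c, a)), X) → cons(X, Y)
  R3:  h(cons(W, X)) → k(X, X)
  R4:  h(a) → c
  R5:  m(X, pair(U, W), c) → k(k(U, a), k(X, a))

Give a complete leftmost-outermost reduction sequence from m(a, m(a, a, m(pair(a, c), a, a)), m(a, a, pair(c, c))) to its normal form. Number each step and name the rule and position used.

a

1. m(a, m(a, a, m(pair(a, c), a, a)), m(a, a, pair(c, c)))  →  m(a, a, m(a, a, pair(c, c)))   [R1 at 2]
2. m(a, a, m(a, a, pair(c, c)))  →  a   [R1 at ε]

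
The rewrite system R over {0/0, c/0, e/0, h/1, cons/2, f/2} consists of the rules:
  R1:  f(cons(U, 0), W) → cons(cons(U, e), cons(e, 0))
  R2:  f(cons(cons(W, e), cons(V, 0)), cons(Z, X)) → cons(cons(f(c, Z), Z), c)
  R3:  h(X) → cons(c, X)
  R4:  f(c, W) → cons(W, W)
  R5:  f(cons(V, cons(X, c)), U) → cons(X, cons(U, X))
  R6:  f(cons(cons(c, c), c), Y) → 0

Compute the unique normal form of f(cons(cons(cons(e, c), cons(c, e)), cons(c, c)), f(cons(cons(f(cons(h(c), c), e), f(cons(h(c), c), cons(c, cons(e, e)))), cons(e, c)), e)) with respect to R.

cons(c, cons(cons(e, cons(e, e)), c))

1. f(cons(cons(cons(e, c), cons(c, e)), cons(c, c)), f(cons(cons(f(cons(h(c), c), e), f(cons(h(c), c), cons(c, cons(e, e)))), cons(e, c)), e))  →  cons(c, cons(f(cons(cons(f(cons(h(c), c), e), f(cons(h(c), c), cons(c, cons(e, e)))), cons(e, c)), e), c))   [R5 at ε]
2. cons(c, cons(f(cons(cons(f(cons(h(c), c), e), f(cons(h(c), c), cons(c, cons(e, e)))), cons(e, c)), e), c))  →  cons(c, cons(cons(e, cons(e, e)), c))   [R5 at 2.1]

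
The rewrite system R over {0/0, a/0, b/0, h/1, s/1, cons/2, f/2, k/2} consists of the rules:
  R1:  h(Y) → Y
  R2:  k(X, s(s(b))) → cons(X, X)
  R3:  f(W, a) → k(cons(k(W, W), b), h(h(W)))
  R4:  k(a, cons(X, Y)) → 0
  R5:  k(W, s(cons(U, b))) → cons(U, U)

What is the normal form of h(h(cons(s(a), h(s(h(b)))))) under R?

cons(s(a), s(b))

1. h(h(cons(s(a), h(s(h(b))))))  →  h(cons(s(a), h(s(h(b)))))   [R1 at ε]
2. h(cons(s(a), h(s(h(b)))))  →  cons(s(a), h(s(h(b))))   [R1 at ε]
3. cons(s(a), h(s(h(b))))  →  cons(s(a), s(h(b)))   [R1 at 2]
4. cons(s(a), s(h(b)))  →  cons(s(a), s(b))   [R1 at 2.1]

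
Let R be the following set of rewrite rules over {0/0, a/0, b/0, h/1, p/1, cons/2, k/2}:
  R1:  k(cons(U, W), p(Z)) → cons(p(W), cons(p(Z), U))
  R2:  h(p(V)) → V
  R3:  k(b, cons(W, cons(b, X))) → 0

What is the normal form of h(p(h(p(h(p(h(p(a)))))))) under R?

1. h(p(h(p(h(p(h(p(a))))))))  →  h(p(h(p(h(p(a))))))   [R2 at ε]
2. h(p(h(p(h(p(a))))))  →  h(p(h(p(a))))   [R2 at ε]
3. h(p(h(p(a))))  →  h(p(a))   [R2 at ε]
4. h(p(a))  →  a   [R2 at ε]

a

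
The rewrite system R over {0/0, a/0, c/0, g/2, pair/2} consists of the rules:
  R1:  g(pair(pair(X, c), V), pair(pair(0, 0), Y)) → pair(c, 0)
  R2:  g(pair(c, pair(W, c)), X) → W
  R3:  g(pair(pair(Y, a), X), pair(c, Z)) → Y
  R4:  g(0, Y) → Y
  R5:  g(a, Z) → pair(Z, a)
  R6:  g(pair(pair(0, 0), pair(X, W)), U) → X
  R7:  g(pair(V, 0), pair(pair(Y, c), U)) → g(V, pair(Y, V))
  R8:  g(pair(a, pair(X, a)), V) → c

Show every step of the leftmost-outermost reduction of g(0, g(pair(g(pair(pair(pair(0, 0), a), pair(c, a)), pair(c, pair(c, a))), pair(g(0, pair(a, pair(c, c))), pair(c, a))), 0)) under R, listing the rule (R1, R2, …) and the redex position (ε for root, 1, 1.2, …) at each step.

pair(a, pair(c, c))

1. g(0, g(pair(g(pair(pair(pair(0, 0), a), pair(c, a)), pair(c, pair(c, a))), pair(g(0, pair(a, pair(c, c))), pair(c, a))), 0))  →  g(pair(g(pair(pair(pair(0, 0), a), pair(c, a)), pair(c, pair(c, a))), pair(g(0, pair(a, pair(c, c))), pair(c, a))), 0)   [R4 at ε]
2. g(pair(g(pair(pair(pair(0, 0), a), pair(c, a)), pair(c, pair(c, a))), pair(g(0, pair(a, pair(c, c))), pair(c, a))), 0)  →  g(pair(pair(0, 0), pair(g(0, pair(a, pair(c, c))), pair(c, a))), 0)   [R3 at 1.1]
3. g(pair(pair(0, 0), pair(g(0, pair(a, pair(c, c))), pair(c, a))), 0)  →  g(0, pair(a, pair(c, c)))   [R6 at ε]
4. g(0, pair(a, pair(c, c)))  →  pair(a, pair(c, c))   [R4 at ε]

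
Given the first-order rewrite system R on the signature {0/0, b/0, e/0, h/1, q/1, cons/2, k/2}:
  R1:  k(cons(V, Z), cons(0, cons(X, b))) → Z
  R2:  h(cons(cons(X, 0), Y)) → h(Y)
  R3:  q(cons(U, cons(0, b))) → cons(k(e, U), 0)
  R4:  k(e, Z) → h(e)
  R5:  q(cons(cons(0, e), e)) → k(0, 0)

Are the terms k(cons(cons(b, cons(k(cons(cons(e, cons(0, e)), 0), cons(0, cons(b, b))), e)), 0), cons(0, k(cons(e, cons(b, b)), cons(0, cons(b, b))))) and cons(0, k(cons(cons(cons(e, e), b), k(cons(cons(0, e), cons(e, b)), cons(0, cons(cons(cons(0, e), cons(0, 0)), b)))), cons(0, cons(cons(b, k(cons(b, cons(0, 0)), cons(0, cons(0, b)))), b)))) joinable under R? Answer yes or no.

no — NF(t₁) = 0, NF(t₂) = cons(0, cons(e, b))

Reduce t₁ = k(cons(cons(b, cons(k(cons(cons(e, cons(0, e)), 0), cons(0, cons(b, b))), e)), 0), cons(0, k(cons(e, cons(b, b)), cons(0, cons(b, b))))):
1. k(cons(cons(b, cons(k(cons(cons(e, cons(0, e)), 0), cons(0, cons(b, b))), e)), 0), cons(0, k(cons(e, cons(b, b)), cons(0, cons(b, b)))))  →  k(cons(cons(b, cons(0, e)), 0), cons(0, k(cons(e, cons(b, b)), cons(0, cons(b, b)))))   [R1 at 1.1.2.1]
2. k(cons(cons(b, cons(0, e)), 0), cons(0, k(cons(e, cons(b, b)), cons(0, cons(b, b)))))  →  k(cons(cons(b, cons(0, e)), 0), cons(0, cons(b, b)))   [R1 at 2.2]
3. k(cons(cons(b, cons(0, e)), 0), cons(0, cons(b, b)))  →  0   [R1 at ε]

Reduce t₂ = cons(0, k(cons(cons(cons(e, e), b), k(cons(cons(0, e), cons(e, b)), cons(0, cons(cons(cons(0, e), cons(0, 0)), b)))), cons(0, cons(cons(b, k(cons(b, cons(0, 0)), cons(0, cons(0, b)))), b)))):
1. cons(0, k(cons(cons(cons(e, e), b), k(cons(cons(0, e), cons(e, b)), cons(0, cons(cons(cons(0, e), cons(0, 0)), b)))), cons(0, cons(cons(b, k(cons(b, cons(0, 0)), cons(0, cons(0, b)))), b))))  →  cons(0, k(cons(cons(0, e), cons(e, b)), cons(0, cons(cons(cons(0, e), cons(0, 0)), b))))   [R1 at 2]
2. cons(0, k(cons(cons(0, e), cons(e, b)), cons(0, cons(cons(cons(0, e), cons(0, 0)), b))))  →  cons(0, cons(e, b))   [R1 at 2]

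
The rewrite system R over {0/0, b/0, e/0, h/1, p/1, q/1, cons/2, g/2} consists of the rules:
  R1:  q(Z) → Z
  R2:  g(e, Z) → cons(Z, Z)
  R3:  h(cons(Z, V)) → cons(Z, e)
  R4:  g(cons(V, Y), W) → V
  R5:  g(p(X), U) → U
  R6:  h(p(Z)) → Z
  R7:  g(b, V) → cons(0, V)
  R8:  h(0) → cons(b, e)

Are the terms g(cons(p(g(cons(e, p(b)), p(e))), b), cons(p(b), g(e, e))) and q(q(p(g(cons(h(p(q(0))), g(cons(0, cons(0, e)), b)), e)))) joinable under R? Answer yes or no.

no — NF(t₁) = p(e), NF(t₂) = p(0)

Reduce t₁ = g(cons(p(g(cons(e, p(b)), p(e))), b), cons(p(b), g(e, e))):
1. g(cons(p(g(cons(e, p(b)), p(e))), b), cons(p(b), g(e, e)))  →  p(g(cons(e, p(b)), p(e)))   [R4 at ε]
2. p(g(cons(e, p(b)), p(e)))  →  p(e)   [R4 at 1]

Reduce t₂ = q(q(p(g(cons(h(p(q(0))), g(cons(0, cons(0, e)), b)), e)))):
1. q(q(p(g(cons(h(p(q(0))), g(cons(0, cons(0, e)), b)), e))))  →  q(p(g(cons(h(p(q(0))), g(cons(0, cons(0, e)), b)), e)))   [R1 at ε]
2. q(p(g(cons(h(p(q(0))), g(cons(0, cons(0, e)), b)), e)))  →  p(g(cons(h(p(q(0))), g(cons(0, cons(0, e)), b)), e))   [R1 at ε]
3. p(g(cons(h(p(q(0))), g(cons(0, cons(0, e)), b)), e))  →  p(h(p(q(0))))   [R4 at 1]
4. p(h(p(q(0))))  →  p(q(0))   [R6 at 1]
5. p(q(0))  →  p(0)   [R1 at 1]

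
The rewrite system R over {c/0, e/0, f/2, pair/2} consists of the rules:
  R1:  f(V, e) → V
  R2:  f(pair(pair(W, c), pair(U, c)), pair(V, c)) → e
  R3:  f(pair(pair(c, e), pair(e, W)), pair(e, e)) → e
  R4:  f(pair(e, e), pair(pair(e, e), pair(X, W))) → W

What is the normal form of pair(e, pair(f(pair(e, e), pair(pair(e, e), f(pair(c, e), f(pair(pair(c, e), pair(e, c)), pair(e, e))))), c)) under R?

pair(e, pair(e, c))

1. pair(e, pair(f(pair(e, e), pair(pair(e, e), f(pair(c, e), f(pair(pair(c, e), pair(e, c)), pair(e, e))))), c))  →  pair(e, pair(f(pair(e, e), pair(pair(e, e), f(pair(c, e), e))), c))   [R3 at 2.1.2.2.2]
2. pair(e, pair(f(pair(e, e), pair(pair(e, e), f(pair(c, e), e))), c))  →  pair(e, pair(f(pair(e, e), pair(pair(e, e), pair(c, e))), c))   [R1 at 2.1.2.2]
3. pair(e, pair(f(pair(e, e), pair(pair(e, e), pair(c, e))), c))  →  pair(e, pair(e, c))   [R4 at 2.1]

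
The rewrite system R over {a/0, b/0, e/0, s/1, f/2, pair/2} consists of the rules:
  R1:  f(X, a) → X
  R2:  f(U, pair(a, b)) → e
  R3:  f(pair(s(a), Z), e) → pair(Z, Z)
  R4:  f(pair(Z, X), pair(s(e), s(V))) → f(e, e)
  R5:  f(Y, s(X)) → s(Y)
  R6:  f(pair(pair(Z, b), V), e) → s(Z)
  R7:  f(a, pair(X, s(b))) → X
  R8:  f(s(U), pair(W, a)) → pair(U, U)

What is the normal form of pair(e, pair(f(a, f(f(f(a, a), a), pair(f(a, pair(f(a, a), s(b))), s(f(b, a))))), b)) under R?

pair(e, pair(a, b))

1. pair(e, pair(f(a, f(f(f(a, a), a), pair(f(a, pair(f(a, a), s(b))), s(f(b, a))))), b))  →  pair(e, pair(f(a, f(f(a, a), pair(f(a, pair(f(a, a), s(b))), s(f(b, a))))), b))   [R1 at 2.1.2.1]
2. pair(e, pair(f(a, f(f(a, a), pair(f(a, pair(f(a, a), s(b))), s(f(b, a))))), b))  →  pair(e, pair(f(a, f(a, pair(f(a, pair(f(a, a), s(b))), s(f(b, a))))), b))   [R1 at 2.1.2.1]
3. pair(e, pair(f(a, f(a, pair(f(a, pair(f(a, a), s(b))), s(f(b, a))))), b))  →  pair(e, pair(f(a, f(a, pair(f(a, a), s(f(b, a))))), b))   [R7 at 2.1.2.2.1]
4. pair(e, pair(f(a, f(a, pair(f(a, a), s(f(b, a))))), b))  →  pair(e, pair(f(a, f(a, pair(a, s(f(b, a))))), b))   [R1 at 2.1.2.2.1]
5. pair(e, pair(f(a, f(a, pair(a, s(f(b, a))))), b))  →  pair(e, pair(f(a, f(a, pair(a, s(b)))), b))   [R1 at 2.1.2.2.2.1]
6. pair(e, pair(f(a, f(a, pair(a, s(b)))), b))  →  pair(e, pair(f(a, a), b))   [R7 at 2.1.2]
7. pair(e, pair(f(a, a), b))  →  pair(e, pair(a, b))   [R1 at 2.1]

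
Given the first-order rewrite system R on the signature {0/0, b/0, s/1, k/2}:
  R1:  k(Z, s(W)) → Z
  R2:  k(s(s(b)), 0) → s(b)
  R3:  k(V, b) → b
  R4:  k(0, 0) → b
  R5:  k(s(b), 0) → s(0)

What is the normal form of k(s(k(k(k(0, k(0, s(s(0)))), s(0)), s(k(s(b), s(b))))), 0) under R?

s(0)

1. k(s(k(k(k(0, k(0, s(s(0)))), s(0)), s(k(s(b), s(b))))), 0)  →  k(s(k(k(0, k(0, s(s(0)))), s(0))), 0)   [R1 at 1.1]
2. k(s(k(k(0, k(0, s(s(0)))), s(0))), 0)  →  k(s(k(0, k(0, s(s(0))))), 0)   [R1 at 1.1]
3. k(s(k(0, k(0, s(s(0))))), 0)  →  k(s(k(0, 0)), 0)   [R1 at 1.1.2]
4. k(s(k(0, 0)), 0)  →  k(s(b), 0)   [R4 at 1.1]
5. k(s(b), 0)  →  s(0)   [R5 at ε]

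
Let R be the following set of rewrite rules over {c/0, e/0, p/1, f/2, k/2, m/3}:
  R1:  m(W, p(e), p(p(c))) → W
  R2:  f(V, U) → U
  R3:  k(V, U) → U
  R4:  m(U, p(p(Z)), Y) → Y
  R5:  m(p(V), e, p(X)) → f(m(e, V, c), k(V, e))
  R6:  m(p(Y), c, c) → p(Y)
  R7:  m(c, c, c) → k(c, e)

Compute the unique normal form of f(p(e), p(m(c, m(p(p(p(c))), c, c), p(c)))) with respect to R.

p(p(c))

1. f(p(e), p(m(c, m(p(p(p(c))), c, c), p(c))))  →  p(m(c, m(p(p(p(c))), c, c), p(c)))   [R2 at ε]
2. p(m(c, m(p(p(p(c))), c, c), p(c)))  →  p(m(c, p(p(p(c))), p(c)))   [R6 at 1.2]
3. p(m(c, p(p(p(c))), p(c)))  →  p(p(c))   [R4 at 1]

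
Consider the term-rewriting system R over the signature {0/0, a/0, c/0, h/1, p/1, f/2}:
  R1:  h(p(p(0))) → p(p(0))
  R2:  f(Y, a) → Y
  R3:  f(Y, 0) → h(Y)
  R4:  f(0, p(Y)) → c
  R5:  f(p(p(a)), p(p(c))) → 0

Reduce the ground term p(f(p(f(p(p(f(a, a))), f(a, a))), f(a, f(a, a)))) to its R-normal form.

1. p(f(p(f(p(p(f(a, a))), f(a, a))), f(a, f(a, a))))  →  p(f(p(f(p(p(a)), f(a, a))), f(a, f(a, a))))   [R2 at 1.1.1.1.1.1]
2. p(f(p(f(p(p(a)), f(a, a))), f(a, f(a, a))))  →  p(f(p(f(p(p(a)), a)), f(a, f(a, a))))   [R2 at 1.1.1.2]
3. p(f(p(f(p(p(a)), a)), f(a, f(a, a))))  →  p(f(p(p(p(a))), f(a, f(a, a))))   [R2 at 1.1.1]
4. p(f(p(p(p(a))), f(a, f(a, a))))  →  p(f(p(p(p(a))), f(a, a)))   [R2 at 1.2.2]
5. p(f(p(p(p(a))), f(a, a)))  →  p(f(p(p(p(a))), a))   [R2 at 1.2]
6. p(f(p(p(p(a))), a))  →  p(p(p(p(a))))   [R2 at 1]

p(p(p(p(a))))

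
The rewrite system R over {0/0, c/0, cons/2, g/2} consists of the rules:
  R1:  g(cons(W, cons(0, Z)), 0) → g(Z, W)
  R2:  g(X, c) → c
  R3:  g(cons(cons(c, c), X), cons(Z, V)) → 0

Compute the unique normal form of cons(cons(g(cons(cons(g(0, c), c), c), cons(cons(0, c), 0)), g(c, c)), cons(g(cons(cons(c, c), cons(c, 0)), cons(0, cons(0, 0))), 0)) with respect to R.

cons(cons(0, c), cons(0, 0))

1. cons(cons(g(cons(cons(g(0, c), c), c), cons(cons(0, c), 0)), g(c, c)), cons(g(cons(cons(c, c), cons(c, 0)), cons(0, cons(0, 0))), 0))  →  cons(cons(g(cons(cons(c, c), c), cons(cons(0, c), 0)), g(c, c)), cons(g(cons(cons(c, c), cons(c, 0)), cons(0, cons(0, 0))), 0))   [R2 at 1.1.1.1.1]
2. cons(cons(g(cons(cons(c, c), c), cons(cons(0, c), 0)), g(c, c)), cons(g(cons(cons(c, c), cons(c, 0)), cons(0, cons(0, 0))), 0))  →  cons(cons(0, g(c, c)), cons(g(cons(cons(c, c), cons(c, 0)), cons(0, cons(0, 0))), 0))   [R3 at 1.1]
3. cons(cons(0, g(c, c)), cons(g(cons(cons(c, c), cons(c, 0)), cons(0, cons(0, 0))), 0))  →  cons(cons(0, c), cons(g(cons(cons(c, c), cons(c, 0)), cons(0, cons(0, 0))), 0))   [R2 at 1.2]
4. cons(cons(0, c), cons(g(cons(cons(c, c), cons(c, 0)), cons(0, cons(0, 0))), 0))  →  cons(cons(0, c), cons(0, 0))   [R3 at 2.1]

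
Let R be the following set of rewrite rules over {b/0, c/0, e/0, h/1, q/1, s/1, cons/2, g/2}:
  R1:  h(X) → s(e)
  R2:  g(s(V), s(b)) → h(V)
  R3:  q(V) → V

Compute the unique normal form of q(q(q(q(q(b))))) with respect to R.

1. q(q(q(q(q(b)))))  →  q(q(q(q(b))))   [R3 at ε]
2. q(q(q(q(b))))  →  q(q(q(b)))   [R3 at ε]
3. q(q(q(b)))  →  q(q(b))   [R3 at ε]
4. q(q(b))  →  q(b)   [R3 at ε]
5. q(b)  →  b   [R3 at ε]

b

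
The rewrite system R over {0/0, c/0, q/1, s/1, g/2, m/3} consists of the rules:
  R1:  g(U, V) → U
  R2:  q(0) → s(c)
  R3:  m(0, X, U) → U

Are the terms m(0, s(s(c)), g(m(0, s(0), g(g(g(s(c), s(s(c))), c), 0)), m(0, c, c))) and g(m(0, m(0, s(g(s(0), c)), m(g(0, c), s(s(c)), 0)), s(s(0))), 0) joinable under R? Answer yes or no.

no — NF(t₁) = s(c), NF(t₂) = s(s(0))

Reduce t₁ = m(0, s(s(c)), g(m(0, s(0), g(g(g(s(c), s(s(c))), c), 0)), m(0, c, c))):
1. m(0, s(s(c)), g(m(0, s(0), g(g(g(s(c), s(s(c))), c), 0)), m(0, c, c)))  →  g(m(0, s(0), g(g(g(s(c), s(s(c))), c), 0)), m(0, c, c))   [R3 at ε]
2. g(m(0, s(0), g(g(g(s(c), s(s(c))), c), 0)), m(0, c, c))  →  m(0, s(0), g(g(g(s(c), s(s(c))), c), 0))   [R1 at ε]
3. m(0, s(0), g(g(g(s(c), s(s(c))), c), 0))  →  g(g(g(s(c), s(s(c))), c), 0)   [R3 at ε]
4. g(g(g(s(c), s(s(c))), c), 0)  →  g(g(s(c), s(s(c))), c)   [R1 at ε]
5. g(g(s(c), s(s(c))), c)  →  g(s(c), s(s(c)))   [R1 at ε]
6. g(s(c), s(s(c)))  →  s(c)   [R1 at ε]

Reduce t₂ = g(m(0, m(0, s(g(s(0), c)), m(g(0, c), s(s(c)), 0)), s(s(0))), 0):
1. g(m(0, m(0, s(g(s(0), c)), m(g(0, c), s(s(c)), 0)), s(s(0))), 0)  →  m(0, m(0, s(g(s(0), c)), m(g(0, c), s(s(c)), 0)), s(s(0)))   [R1 at ε]
2. m(0, m(0, s(g(s(0), c)), m(g(0, c), s(s(c)), 0)), s(s(0)))  →  s(s(0))   [R3 at ε]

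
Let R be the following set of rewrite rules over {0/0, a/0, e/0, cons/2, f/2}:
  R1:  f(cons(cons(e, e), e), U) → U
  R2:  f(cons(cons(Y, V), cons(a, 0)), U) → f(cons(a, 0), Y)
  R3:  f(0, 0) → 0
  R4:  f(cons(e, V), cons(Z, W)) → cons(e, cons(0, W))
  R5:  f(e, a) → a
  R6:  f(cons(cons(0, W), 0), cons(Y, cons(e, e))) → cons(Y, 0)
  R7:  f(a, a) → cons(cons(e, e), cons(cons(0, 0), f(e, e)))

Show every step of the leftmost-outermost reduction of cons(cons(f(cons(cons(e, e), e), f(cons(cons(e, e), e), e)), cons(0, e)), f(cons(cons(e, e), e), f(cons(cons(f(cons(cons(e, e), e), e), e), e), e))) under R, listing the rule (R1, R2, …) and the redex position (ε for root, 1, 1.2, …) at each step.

cons(cons(e, cons(0, e)), e)

1. cons(cons(f(cons(cons(e, e), e), f(cons(cons(e, e), e), e)), cons(0, e)), f(cons(cons(e, e), e), f(cons(cons(f(cons(cons(e, e), e), e), e), e), e)))  →  cons(cons(f(cons(cons(e, e), e), e), cons(0, e)), f(cons(cons(e, e), e), f(cons(cons(f(cons(cons(e, e), e), e), e), e), e)))   [R1 at 1.1]
2. cons(cons(f(cons(cons(e, e), e), e), cons(0, e)), f(cons(cons(e, e), e), f(cons(cons(f(cons(cons(e, e), e), e), e), e), e)))  →  cons(cons(e, cons(0, e)), f(cons(cons(e, e), e), f(cons(cons(f(cons(cons(e, e), e), e), e), e), e)))   [R1 at 1.1]
3. cons(cons(e, cons(0, e)), f(cons(cons(e, e), e), f(cons(cons(f(cons(cons(e, e), e), e), e), e), e)))  →  cons(cons(e, cons(0, e)), f(cons(cons(f(cons(cons(e, e), e), e), e), e), e))   [R1 at 2]
4. cons(cons(e, cons(0, e)), f(cons(cons(f(cons(cons(e, e), e), e), e), e), e))  →  cons(cons(e, cons(0, e)), f(cons(cons(e, e), e), e))   [R1 at 2.1.1.1]
5. cons(cons(e, cons(0, e)), f(cons(cons(e, e), e), e))  →  cons(cons(e, cons(0, e)), e)   [R1 at 2]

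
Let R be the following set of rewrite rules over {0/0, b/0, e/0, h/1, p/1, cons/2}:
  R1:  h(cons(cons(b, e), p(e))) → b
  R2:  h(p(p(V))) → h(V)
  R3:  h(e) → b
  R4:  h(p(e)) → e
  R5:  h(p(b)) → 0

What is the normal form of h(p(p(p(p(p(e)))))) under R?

e

1. h(p(p(p(p(p(e))))))  →  h(p(p(p(e))))   [R2 at ε]
2. h(p(p(p(e))))  →  h(p(e))   [R2 at ε]
3. h(p(e))  →  e   [R4 at ε]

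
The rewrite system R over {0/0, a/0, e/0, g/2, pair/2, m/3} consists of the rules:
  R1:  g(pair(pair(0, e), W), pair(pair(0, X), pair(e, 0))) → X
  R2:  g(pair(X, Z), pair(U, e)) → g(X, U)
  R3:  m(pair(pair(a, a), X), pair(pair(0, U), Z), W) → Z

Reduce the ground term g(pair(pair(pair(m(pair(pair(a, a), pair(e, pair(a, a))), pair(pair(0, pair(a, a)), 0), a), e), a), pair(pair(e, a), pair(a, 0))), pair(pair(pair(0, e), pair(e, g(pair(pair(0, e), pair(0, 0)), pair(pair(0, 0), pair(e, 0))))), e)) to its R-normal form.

e

1. g(pair(pair(pair(m(pair(pair(a, a), pair(e, pair(a, a))), pair(pair(0, pair(a, a)), 0), a), e), a), pair(pair(e, a), pair(a, 0))), pair(pair(pair(0, e), pair(e, g(pair(pair(0, e), pair(0, 0)), pair(pair(0, 0), pair(e, 0))))), e))  →  g(pair(pair(m(pair(pair(a, a), pair(e, pair(a, a))), pair(pair(0, pair(a, a)), 0), a), e), a), pair(pair(0, e), pair(e, g(pair(pair(0, e), pair(0, 0)), pair(pair(0, 0), pair(e, 0))))))   [R2 at ε]
2. g(pair(pair(m(pair(pair(a, a), pair(e, pair(a, a))), pair(pair(0, pair(a, a)), 0), a), e), a), pair(pair(0, e), pair(e, g(pair(pair(0, e), pair(0, 0)), pair(pair(0, 0), pair(e, 0))))))  →  g(pair(pair(0, e), a), pair(pair(0, e), pair(e, g(pair(pair(0, e), pair(0, 0)), pair(pair(0, 0), pair(e, 0))))))   [R3 at 1.1.1]
3. g(pair(pair(0, e), a), pair(pair(0, e), pair(e, g(pair(pair(0, e), pair(0, 0)), pair(pair(0, 0), pair(e, 0))))))  →  g(pair(pair(0, e), a), pair(pair(0, e), pair(e, 0)))   [R1 at 2.2.2]
4. g(pair(pair(0, e), a), pair(pair(0, e), pair(e, 0)))  →  e   [R1 at ε]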